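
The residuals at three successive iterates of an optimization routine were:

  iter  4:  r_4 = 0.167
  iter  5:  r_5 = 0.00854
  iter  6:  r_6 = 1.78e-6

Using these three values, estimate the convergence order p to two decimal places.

2.85

p ≈ ln(r_6/r_5) / ln(r_5/r_4)
  = ln(1.78e-6/0.00854) / ln(0.00854/0.167)
  = ln(0.000208431) / ln(0.0511377)
  = -8.47590 / -2.97323 ≈ 2.85074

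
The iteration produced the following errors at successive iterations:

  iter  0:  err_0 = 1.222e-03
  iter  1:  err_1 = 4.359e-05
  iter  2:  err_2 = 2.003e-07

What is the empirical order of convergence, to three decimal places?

1.615

p ≈ ln(err_2/err_1) / ln(err_1/err_0)
  = ln(2.003e-07/4.359e-05) / ln(4.359e-05/1.222e-03)
  = ln(0.00459509) / ln(0.035671)
  = -5.382767 / -3.333417 ≈ 1.614790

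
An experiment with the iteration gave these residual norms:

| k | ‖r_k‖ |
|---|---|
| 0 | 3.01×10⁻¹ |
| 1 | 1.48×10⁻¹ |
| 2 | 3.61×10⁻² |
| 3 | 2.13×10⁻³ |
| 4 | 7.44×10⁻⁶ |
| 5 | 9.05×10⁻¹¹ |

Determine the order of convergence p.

2

Consecutive ratios: ‖r_5‖/‖r_4‖ = 9.05×10⁻¹¹/7.44×10⁻⁶ = 1.2164e-05, ‖r_4‖/‖r_3‖ = 7.44×10⁻⁶/2.13×10⁻³ = 0.00349296.
p ≈ ln(1.2164e-05)/ln(0.00349296) = -11.3170/-5.6570 ≈ 2.00.
So the convergence is quadratic (order 2).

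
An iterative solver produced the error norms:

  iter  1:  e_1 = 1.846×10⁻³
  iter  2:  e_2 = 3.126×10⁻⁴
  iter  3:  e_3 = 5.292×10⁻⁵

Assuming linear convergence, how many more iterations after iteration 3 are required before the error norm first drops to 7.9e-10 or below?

Rate ρ ≈ e_3/e_2 = 5.292×10⁻⁵/3.126×10⁻⁴ = 0.1693.
After j more steps, e_{3+j} ≈ 5.292×10⁻⁵·ρ^j; need ρ^j ≤ 7.9e-10/5.292×10⁻⁵ = 1.49282e-05.
j ≥ ln(1.49282e-05)/ln(0.1693) = -11.1123/-1.77608 = 6.257.
So 7 more iterations are needed.

7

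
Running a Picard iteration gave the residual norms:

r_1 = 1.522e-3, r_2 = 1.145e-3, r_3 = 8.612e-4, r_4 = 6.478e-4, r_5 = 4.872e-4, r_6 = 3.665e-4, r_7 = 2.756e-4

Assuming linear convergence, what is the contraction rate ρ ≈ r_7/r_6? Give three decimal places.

ρ ≈ r_7/r_6 = 2.756e-4/3.665e-4 = 0.75198

0.752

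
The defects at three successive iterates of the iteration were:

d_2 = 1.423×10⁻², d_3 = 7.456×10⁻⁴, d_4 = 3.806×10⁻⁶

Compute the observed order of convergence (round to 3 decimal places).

1.790

p ≈ ln(d_4/d_3) / ln(d_3/d_2)
  = ln(3.806×10⁻⁶/7.456×10⁻⁴) / ln(7.456×10⁻⁴/1.423×10⁻²)
  = ln(0.00510461) / ln(0.0523963)
  = -5.277611 / -2.948919 ≈ 1.789676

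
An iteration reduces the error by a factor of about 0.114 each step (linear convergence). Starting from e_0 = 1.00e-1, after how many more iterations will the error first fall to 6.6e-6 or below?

After k steps, e_k ≈ 1.00e-1·0.114^k.
Need 0.114^k ≤ 6.6e-6/1.00e-1 = 6.6e-05.
k ≥ ln(6.6e-05)/ln(0.114) = -9.6259/-2.17156 = 4.433.
Smallest integer k = 5.

5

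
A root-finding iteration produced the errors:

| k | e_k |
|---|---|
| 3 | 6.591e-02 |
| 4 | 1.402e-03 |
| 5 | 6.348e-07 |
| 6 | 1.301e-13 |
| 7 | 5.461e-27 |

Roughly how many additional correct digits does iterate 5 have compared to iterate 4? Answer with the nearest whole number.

Digits gained ≈ log₁₀(e_4/e_5) = log₁₀(1.402e-03/6.348e-07) = log₁₀(2208.57) ≈ 3.344.

3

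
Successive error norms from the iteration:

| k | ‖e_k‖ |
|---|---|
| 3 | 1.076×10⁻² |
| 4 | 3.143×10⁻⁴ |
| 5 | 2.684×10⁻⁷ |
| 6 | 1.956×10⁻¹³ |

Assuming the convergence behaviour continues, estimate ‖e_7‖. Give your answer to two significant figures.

First estimate the order: p ≈ ln(‖e_6‖/‖e_5‖) / ln(‖e_5‖/‖e_4‖) = ln(1.956×10⁻¹³/2.684×10⁻⁷)/ln(2.684×10⁻⁷/3.143×10⁻⁴) = ln(7.28763e-07)/ln(0.000853961) ≈ 2.0001.
Then ‖e_7‖ ≈ ‖e_6‖·(‖e_6‖/‖e_5‖)^p = 1.956×10⁻¹³·(7.28763e-07)^2.0001 = 1.956×10⁻¹³·5.30346e-13 ≈ 1.037e-25.

1.0e-25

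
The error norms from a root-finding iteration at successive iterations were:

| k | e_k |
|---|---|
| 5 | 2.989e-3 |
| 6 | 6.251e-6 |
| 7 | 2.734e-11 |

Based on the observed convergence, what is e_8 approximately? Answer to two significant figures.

5.2e-22

First estimate the order: p ≈ ln(e_7/e_6) / ln(e_6/e_5) = ln(2.734e-11/6.251e-6)/ln(6.251e-6/2.989e-3) = ln(4.3737e-06)/ln(0.00209133) ≈ 2.0000.
Then e_8 ≈ e_7·(e_7/e_6)^p = 2.734e-11·(4.3737e-06)^2.0000 = 2.734e-11·1.91293e-11 ≈ 5.23e-22.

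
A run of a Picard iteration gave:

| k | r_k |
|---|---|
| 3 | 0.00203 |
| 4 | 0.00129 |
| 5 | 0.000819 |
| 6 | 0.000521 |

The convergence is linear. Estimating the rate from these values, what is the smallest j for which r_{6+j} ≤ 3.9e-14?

52

Rate ρ ≈ r_6/r_5 = 0.000521/0.000819 = 0.6361.
After j more steps, r_{6+j} ≈ 0.000521·ρ^j; need ρ^j ≤ 3.9e-14/0.000521 = 7.4856e-11.
j ≥ ln(7.4856e-11)/ln(0.6361) = -23.3155/-0.45240 = 51.537.
So 52 more iterations are needed.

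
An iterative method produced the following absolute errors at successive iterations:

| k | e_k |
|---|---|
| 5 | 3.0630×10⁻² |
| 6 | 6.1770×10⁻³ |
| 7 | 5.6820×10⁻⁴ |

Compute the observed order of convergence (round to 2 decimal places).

p ≈ ln(e_7/e_6) / ln(e_6/e_5)
  = ln(5.6820×10⁻⁴/6.1770×10⁻³) / ln(6.1770×10⁻³/3.0630×10⁻²)
  = ln(0.0919864) / ln(0.201665)
  = -2.38611 / -1.60115 ≈ 1.49025

1.49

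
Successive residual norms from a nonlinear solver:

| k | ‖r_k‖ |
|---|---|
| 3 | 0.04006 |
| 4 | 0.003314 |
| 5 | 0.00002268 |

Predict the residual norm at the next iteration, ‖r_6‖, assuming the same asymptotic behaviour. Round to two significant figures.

1.1e-9

First estimate the order: p ≈ ln(‖r_5‖/‖r_4‖) / ln(‖r_4‖/‖r_3‖) = ln(0.00002268/0.003314)/ln(0.003314/0.04006) = ln(0.00684369)/ln(0.0827259) ≈ 2.0000.
Then ‖r_6‖ ≈ ‖r_5‖·(‖r_5‖/‖r_4‖)^p = 0.00002268·(0.00684369)^2.0000 = 0.00002268·4.68361e-05 ≈ 1.062e-09.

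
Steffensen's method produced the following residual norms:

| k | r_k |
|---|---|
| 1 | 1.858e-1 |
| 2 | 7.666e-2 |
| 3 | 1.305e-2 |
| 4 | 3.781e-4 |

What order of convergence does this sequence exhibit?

Consecutive ratios: r_4/r_3 = 3.781e-4/1.305e-2 = 0.0289732, r_3/r_2 = 1.305e-2/7.666e-2 = 0.170232.
p ≈ ln(0.0289732)/ln(0.170232) = -3.5414/-1.7706 ≈ 2.00.
So the convergence is quadratic (order 2).

2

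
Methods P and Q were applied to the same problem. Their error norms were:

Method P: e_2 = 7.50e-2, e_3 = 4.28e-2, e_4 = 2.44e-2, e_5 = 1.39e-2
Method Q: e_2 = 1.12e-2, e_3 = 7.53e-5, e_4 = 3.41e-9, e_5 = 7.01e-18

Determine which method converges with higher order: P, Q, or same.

Method P: p ≈ ln(1.39e-2/2.44e-2)/ln(2.44e-2/4.28e-2) ≈ 1.00.
Method Q: p ≈ ln(7.01e-18/3.41e-9)/ln(3.41e-9/7.53e-5) ≈ 2.00.
Method Q has the higher order (≈2.0 vs ≈1.0).

Q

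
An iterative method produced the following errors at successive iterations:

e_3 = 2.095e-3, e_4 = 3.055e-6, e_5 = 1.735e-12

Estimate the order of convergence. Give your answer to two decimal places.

p ≈ ln(e_5/e_4) / ln(e_4/e_3)
  = ln(1.735e-12/3.055e-6) / ln(3.055e-6/2.095e-3)
  = ln(5.67921e-07) / ln(0.00145823)
  = -14.38128 / -6.53053 ≈ 2.20216

2.20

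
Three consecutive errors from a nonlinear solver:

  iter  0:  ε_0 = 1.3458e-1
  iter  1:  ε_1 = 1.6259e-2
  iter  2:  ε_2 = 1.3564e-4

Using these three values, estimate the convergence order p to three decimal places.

p ≈ ln(ε_2/ε_1) / ln(ε_1/ε_0)
  = ln(1.3564e-4/1.6259e-2) / ln(1.6259e-2/1.3458e-1)
  = ln(0.00834246) / ln(0.120813)
  = -4.786397 / -2.113511 ≈ 2.264666

2.265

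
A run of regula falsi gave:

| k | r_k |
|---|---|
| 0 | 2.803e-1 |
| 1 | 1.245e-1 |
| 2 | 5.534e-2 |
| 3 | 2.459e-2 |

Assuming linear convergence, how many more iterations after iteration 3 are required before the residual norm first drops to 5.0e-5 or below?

Rate ρ ≈ r_3/r_2 = 2.459e-2/5.534e-2 = 0.4443.
After j more steps, r_{3+j} ≈ 2.459e-2·ρ^j; need ρ^j ≤ 5.0e-5/2.459e-2 = 0.00203335.
j ≥ ln(0.00203335)/ln(0.4443) = -6.1981/-0.81126 = 7.640.
So 8 more iterations are needed.

8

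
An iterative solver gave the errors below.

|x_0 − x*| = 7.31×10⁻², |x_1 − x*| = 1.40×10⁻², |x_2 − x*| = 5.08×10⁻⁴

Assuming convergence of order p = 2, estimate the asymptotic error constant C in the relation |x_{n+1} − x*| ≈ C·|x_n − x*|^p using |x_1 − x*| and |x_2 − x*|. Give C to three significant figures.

C ≈ |x_2 − x*| / |x_1 − x*|^2
  = 5.08×10⁻⁴ / (1.40×10⁻²)^2
  = 5.08×10⁻⁴ / 0.000196 ≈ 2.5918

2.59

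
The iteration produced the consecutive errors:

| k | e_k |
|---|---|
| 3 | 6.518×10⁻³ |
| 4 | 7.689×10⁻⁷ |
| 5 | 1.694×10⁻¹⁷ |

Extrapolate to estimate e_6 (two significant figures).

First estimate the order: p ≈ ln(e_5/e_4) / ln(e_4/e_3) = ln(1.694×10⁻¹⁷/7.689×10⁻⁷)/ln(7.689×10⁻⁷/6.518×10⁻³) = ln(2.20315e-11)/ln(0.000117966) ≈ 2.7129.
Then e_6 ≈ e_5·(e_5/e_4)^p = 1.694×10⁻¹⁷·(2.20315e-11)^2.7129 = 1.694×10⁻¹⁷·1.22672e-29 ≈ 2.078e-46.

2.1e-46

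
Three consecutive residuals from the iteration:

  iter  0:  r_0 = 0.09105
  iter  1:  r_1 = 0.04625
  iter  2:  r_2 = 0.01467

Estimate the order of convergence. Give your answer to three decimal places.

p ≈ ln(r_2/r_1) / ln(r_1/r_0)
  = ln(0.01467/0.04625) / ln(0.04625/0.09105)
  = ln(0.317189) / ln(0.507963)
  = -1.148257 / -0.677347 ≈ 1.695227

1.695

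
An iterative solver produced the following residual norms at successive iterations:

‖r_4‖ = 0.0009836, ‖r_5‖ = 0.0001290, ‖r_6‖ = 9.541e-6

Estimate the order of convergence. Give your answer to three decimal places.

1.282

p ≈ ln(‖r_6‖/‖r_5‖) / ln(‖r_5‖/‖r_4‖)
  = ln(9.541e-6/0.0001290) / ln(0.0001290/0.0009836)
  = ln(0.0739612) / ln(0.131151)
  = -2.604215 / -2.031406 ≈ 1.281977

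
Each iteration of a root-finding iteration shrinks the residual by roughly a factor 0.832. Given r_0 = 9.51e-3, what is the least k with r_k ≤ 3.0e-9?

82

After k steps, r_k ≈ 9.51e-3·0.832^k.
Need 0.832^k ≤ 3.0e-9/9.51e-3 = 3.15457e-07.
k ≥ ln(3.15457e-07)/ln(0.832) = -14.9692/-0.18392 = 81.390.
Smallest integer k = 82.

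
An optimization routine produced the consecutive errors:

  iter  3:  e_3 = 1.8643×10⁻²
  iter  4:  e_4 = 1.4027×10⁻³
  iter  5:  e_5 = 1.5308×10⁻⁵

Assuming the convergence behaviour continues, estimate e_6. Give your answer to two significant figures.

5.7e-9

First estimate the order: p ≈ ln(e_5/e_4) / ln(e_4/e_3) = ln(1.5308×10⁻⁵/1.4027×10⁻³)/ln(1.4027×10⁻³/1.8643×10⁻²) = ln(0.0109132)/ln(0.07524) ≈ 1.7463.
Then e_6 ≈ e_5·(e_5/e_4)^p = 1.5308×10⁻⁵·(0.0109132)^1.7463 = 1.5308×10⁻⁵·0.000374693 ≈ 5.736e-09.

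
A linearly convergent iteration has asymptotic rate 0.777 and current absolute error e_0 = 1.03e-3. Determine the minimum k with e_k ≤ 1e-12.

After k steps, e_k ≈ 1.03e-3·0.777^k.
Need 0.777^k ≤ 1e-12/1.03e-3 = 9.70874e-10.
k ≥ ln(9.70874e-10)/ln(0.777) = -20.7528/-0.25231 = 82.251.
Smallest integer k = 83.

83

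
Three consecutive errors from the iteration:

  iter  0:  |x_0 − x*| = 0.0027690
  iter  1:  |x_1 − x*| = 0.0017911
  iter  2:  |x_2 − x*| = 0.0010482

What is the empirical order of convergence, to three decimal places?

1.230

p ≈ ln(|x_2 − x*|/|x_1 − x*|) / ln(|x_1 − x*|/|x_0 − x*|)
  = ln(0.0010482/0.0017911) / ln(0.0017911/0.0027690)
  = ln(0.585227) / ln(0.64684)
  = -0.535755 / -0.435656 ≈ 1.229766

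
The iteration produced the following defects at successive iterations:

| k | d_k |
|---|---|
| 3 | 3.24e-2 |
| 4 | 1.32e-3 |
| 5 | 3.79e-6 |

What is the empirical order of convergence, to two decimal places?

1.83

p ≈ ln(d_5/d_4) / ln(d_4/d_3)
  = ln(3.79e-6/1.32e-3) / ln(1.32e-3/3.24e-2)
  = ln(0.00287121) / ln(0.0407407)
  = -5.85302 / -3.20053 ≈ 1.82877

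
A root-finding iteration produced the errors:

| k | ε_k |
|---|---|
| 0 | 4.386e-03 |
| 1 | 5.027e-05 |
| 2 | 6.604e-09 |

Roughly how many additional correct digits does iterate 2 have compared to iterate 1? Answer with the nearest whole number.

Digits gained ≈ log₁₀(ε_1/ε_2) = log₁₀(5.027e-05/6.604e-09) = log₁₀(7612.05) ≈ 3.882.

4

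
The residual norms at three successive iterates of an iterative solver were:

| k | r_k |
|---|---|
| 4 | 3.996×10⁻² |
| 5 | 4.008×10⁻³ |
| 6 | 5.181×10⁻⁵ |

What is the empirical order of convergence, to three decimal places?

p ≈ ln(r_6/r_5) / ln(r_5/r_4)
  = ln(5.181×10⁻⁵/4.008×10⁻³) / ln(4.008×10⁻³/3.996×10⁻²)
  = ln(0.0129266) / ln(0.1003)
  = -4.348468 / -2.299590 ≈ 1.890975

1.891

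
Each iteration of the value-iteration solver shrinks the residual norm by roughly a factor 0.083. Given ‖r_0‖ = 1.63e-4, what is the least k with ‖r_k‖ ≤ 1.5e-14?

After k steps, ‖r_k‖ ≈ 1.63e-4·0.083^k.
Need 0.083^k ≤ 1.5e-14/1.63e-4 = 9.20245e-11.
k ≥ ln(9.20245e-11)/ln(0.083) = -23.1090/-2.48891 = 9.285.
Smallest integer k = 10.

10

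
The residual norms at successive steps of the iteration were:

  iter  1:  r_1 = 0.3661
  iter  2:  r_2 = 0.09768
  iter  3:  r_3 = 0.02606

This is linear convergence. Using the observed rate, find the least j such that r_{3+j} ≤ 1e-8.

12

Rate ρ ≈ r_3/r_2 = 0.02606/0.09768 = 0.2668.
After j more steps, r_{3+j} ≈ 0.02606·ρ^j; need ρ^j ≤ 1e-8/0.02606 = 3.8373e-07.
j ≥ ln(3.8373e-07)/ln(0.2668) = -14.7733/-1.32126 = 11.181.
So 12 more iterations are needed.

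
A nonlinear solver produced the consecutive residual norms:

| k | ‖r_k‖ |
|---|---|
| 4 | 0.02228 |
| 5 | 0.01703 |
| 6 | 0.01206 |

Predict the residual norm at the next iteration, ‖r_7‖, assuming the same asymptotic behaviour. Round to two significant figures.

7.7e-3

First estimate the order: p ≈ ln(‖r_6‖/‖r_5‖) / ln(‖r_5‖/‖r_4‖) = ln(0.01206/0.01703)/ln(0.01703/0.02228) = ln(0.708162)/ln(0.764363) ≈ 1.2842.
Then ‖r_7‖ ≈ ‖r_6‖·(‖r_6‖/‖r_5‖)^p = 0.01206·(0.708162)^1.2842 = 0.01206·0.642008 ≈ 0.007743.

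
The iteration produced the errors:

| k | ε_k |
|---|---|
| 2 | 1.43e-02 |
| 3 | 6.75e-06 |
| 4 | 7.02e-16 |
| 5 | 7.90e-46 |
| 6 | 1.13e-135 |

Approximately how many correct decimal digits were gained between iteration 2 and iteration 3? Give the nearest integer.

3

Digits gained ≈ log₁₀(ε_2/ε_3) = log₁₀(1.43e-02/6.75e-06) = log₁₀(2118.52) ≈ 3.326.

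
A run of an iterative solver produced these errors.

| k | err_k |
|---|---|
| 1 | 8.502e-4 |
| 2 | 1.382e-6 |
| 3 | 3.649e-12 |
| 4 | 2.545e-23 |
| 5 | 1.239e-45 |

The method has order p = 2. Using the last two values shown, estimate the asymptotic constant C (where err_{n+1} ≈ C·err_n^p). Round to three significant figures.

C ≈ err_5 / err_4^2
  = 1.239e-45 / (2.545e-23)^2
  = 1.239e-45 / 6.47702e-46 ≈ 1.9129

1.91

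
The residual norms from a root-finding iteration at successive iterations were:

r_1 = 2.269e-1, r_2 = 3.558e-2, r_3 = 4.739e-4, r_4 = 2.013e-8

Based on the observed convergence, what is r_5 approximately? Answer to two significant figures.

1.3e-18

First estimate the order: p ≈ ln(r_4/r_3) / ln(r_3/r_2) = ln(2.013e-8/4.739e-4)/ln(4.739e-4/3.558e-2) = ln(4.24773e-05)/ln(0.0133193) ≈ 2.3310.
Then r_5 ≈ r_4·(r_4/r_3)^p = 2.013e-8·(4.24773e-05)^2.3310 = 2.013e-8·6.44516e-11 ≈ 1.297e-18.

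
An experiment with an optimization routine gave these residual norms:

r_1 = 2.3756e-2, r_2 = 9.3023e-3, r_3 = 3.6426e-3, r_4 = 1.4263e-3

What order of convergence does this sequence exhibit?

Consecutive ratios: r_4/r_3 = 1.4263e-3/3.6426e-3 = 0.391561, r_3/r_2 = 3.6426e-3/9.3023e-3 = 0.391581.
p ≈ ln(0.391561)/ln(0.391581) = -0.9376/-0.9376 ≈ 1.00.
So the convergence is linear (order 1).

1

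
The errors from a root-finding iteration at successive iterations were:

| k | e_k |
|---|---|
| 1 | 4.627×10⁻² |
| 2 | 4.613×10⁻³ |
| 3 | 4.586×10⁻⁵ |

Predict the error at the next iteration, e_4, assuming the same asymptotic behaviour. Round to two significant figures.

4.5e-9

First estimate the order: p ≈ ln(e_3/e_2) / ln(e_2/e_1) = ln(4.586×10⁻⁵/4.613×10⁻³)/ln(4.613×10⁻³/4.627×10⁻²) = ln(0.00994147)/ln(0.0996974) ≈ 1.9999.
Then e_4 ≈ e_3·(e_3/e_2)^p = 4.586×10⁻⁵·(0.00994147)^1.9999 = 4.586×10⁻⁵·9.88784e-05 ≈ 4.535e-09.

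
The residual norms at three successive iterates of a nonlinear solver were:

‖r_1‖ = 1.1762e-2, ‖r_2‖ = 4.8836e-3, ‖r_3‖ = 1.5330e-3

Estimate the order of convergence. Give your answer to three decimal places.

p ≈ ln(‖r_3‖/‖r_2‖) / ln(‖r_2‖/‖r_1‖)
  = ln(1.5330e-3/4.8836e-3) / ln(4.8836e-3/1.1762e-2)
  = ln(0.313908) / ln(0.415201)
  = -1.158655 / -0.878993 ≈ 1.318162

1.318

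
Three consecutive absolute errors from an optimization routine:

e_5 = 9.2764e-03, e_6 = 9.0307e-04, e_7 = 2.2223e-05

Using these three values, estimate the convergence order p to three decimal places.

1.590

p ≈ ln(e_7/e_6) / ln(e_6/e_5)
  = ln(2.2223e-05/9.0307e-04) / ln(9.0307e-04/9.2764e-03)
  = ln(0.0246083) / ln(0.0973513)
  = -3.704671 / -2.329429 ≈ 1.590377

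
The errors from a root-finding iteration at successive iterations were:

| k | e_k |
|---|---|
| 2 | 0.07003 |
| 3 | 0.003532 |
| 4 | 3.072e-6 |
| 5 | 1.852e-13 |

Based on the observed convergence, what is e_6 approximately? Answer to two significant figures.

First estimate the order: p ≈ ln(e_5/e_4) / ln(e_4/e_3) = ln(1.852e-13/3.072e-6)/ln(3.072e-6/0.003532) = ln(6.02865e-08)/ln(0.000869762) ≈ 2.3589.
Then e_6 ≈ e_5·(e_5/e_4)^p = 1.852e-13·(6.02865e-08)^2.3589 = 1.852e-13·9.31668e-18 ≈ 1.725e-30.

1.7e-30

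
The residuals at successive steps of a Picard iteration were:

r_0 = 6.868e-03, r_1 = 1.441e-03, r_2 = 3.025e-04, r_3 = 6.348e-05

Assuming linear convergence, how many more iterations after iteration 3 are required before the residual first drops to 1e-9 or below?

Rate ρ ≈ r_3/r_2 = 6.348e-05/3.025e-04 = 0.2099.
After j more steps, r_{3+j} ≈ 6.348e-05·ρ^j; need ρ^j ≤ 1e-9/6.348e-05 = 1.5753e-05.
j ≥ ln(1.5753e-05)/ln(0.2099) = -11.0585/-1.56112 = 7.084.
So 8 more iterations are needed.

8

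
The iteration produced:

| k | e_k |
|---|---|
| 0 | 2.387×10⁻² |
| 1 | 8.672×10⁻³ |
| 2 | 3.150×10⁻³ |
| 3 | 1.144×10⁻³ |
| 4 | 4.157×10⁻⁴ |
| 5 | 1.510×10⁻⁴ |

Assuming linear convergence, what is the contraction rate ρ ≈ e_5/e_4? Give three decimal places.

ρ ≈ e_5/e_4 = 1.510×10⁻⁴/4.157×10⁻⁴ = 0.36324

0.363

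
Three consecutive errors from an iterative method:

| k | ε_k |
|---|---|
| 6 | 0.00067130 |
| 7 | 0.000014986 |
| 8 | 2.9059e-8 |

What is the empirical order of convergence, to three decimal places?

1.643

p ≈ ln(ε_8/ε_7) / ln(ε_7/ε_6)
  = ln(2.9059e-8/0.000014986) / ln(0.000014986/0.00067130)
  = ln(0.00193908) / ln(0.0223238)
  = -6.245542 / -3.802102 ≈ 1.642655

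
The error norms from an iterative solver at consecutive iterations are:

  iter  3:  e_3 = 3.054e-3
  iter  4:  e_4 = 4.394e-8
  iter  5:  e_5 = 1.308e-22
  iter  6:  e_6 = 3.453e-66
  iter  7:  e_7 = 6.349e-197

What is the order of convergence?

Consecutive ratios: e_7/e_6 = 6.349e-197/3.453e-66 = 1.83869e-131, e_6/e_5 = 3.453e-66/1.308e-22 = 2.63991e-44.
p ≈ ln(1.83869e-131)/ln(2.63991e-44) = -301.0296/-100.3430 ≈ 3.00.
So the convergence is cubic (order 3).

3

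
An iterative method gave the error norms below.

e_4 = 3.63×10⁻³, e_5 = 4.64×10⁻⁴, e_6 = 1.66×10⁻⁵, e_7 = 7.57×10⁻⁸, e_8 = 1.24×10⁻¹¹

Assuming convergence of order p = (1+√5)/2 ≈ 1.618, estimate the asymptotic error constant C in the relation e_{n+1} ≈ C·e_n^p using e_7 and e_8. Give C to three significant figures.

C ≈ e_8 / e_7^1.618
  = 1.24×10⁻¹¹ / (7.57×10⁻⁸)^1.618
  = 1.24×10⁻¹¹ / 3.00869e-12 ≈ 4.1214

4.12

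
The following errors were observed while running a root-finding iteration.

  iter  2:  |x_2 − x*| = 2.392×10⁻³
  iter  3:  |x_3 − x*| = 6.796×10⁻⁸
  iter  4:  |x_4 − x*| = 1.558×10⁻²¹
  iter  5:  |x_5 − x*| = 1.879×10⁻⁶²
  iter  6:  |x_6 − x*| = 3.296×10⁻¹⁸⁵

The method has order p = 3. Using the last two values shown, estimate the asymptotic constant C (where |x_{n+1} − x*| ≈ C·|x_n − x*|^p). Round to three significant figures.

4.97

C ≈ |x_6 − x*| / |x_5 − x*|^3
  = 3.296×10⁻¹⁸⁵ / (1.879×10⁻⁶²)^3
  = 3.296×10⁻¹⁸⁵ / 6.63407e-186 ≈ 4.9683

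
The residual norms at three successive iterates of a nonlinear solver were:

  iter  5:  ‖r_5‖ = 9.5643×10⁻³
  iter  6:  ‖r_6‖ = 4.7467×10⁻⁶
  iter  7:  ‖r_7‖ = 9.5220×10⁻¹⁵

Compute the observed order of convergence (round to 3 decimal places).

2.632

p ≈ ln(‖r_7‖/‖r_6‖) / ln(‖r_6‖/‖r_5‖)
  = ln(9.5220×10⁻¹⁵/4.7467×10⁻⁶) / ln(4.7467×10⁻⁶/9.5643×10⁻³)
  = ln(2.00603e-09) / ln(0.000496294)
  = -20.027108 / -7.608342 ≈ 2.632257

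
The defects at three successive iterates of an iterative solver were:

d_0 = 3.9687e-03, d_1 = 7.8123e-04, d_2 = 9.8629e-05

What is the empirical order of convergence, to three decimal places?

p ≈ ln(d_2/d_1) / ln(d_1/d_0)
  = ln(9.8629e-05/7.8123e-04) / ln(7.8123e-04/3.9687e-03)
  = ln(0.126248) / ln(0.196848)
  = -2.069507 / -1.625323 ≈ 1.273290

1.273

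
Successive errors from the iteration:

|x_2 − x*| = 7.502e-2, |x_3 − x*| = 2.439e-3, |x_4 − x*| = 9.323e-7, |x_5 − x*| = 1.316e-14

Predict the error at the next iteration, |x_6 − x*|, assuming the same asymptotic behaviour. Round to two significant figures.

1.2e-32

First estimate the order: p ≈ ln(|x_5 − x*|/|x_4 − x*|) / ln(|x_4 − x*|/|x_3 − x*|) = ln(1.316e-14/9.323e-7)/ln(9.323e-7/2.439e-3) = ln(1.41156e-08)/ln(0.000382247) ≈ 2.2970.
Then |x_6 − x*| ≈ |x_5 − x*|·(|x_5 − x*|/|x_4 − x*|)^p = 1.316e-14·(1.41156e-08)^2.2970 = 1.316e-14·9.28666e-19 ≈ 1.222e-32.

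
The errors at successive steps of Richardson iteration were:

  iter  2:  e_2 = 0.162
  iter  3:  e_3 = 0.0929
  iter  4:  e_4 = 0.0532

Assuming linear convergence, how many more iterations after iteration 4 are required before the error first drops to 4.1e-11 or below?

38

Rate ρ ≈ e_4/e_3 = 0.0532/0.0929 = 0.5727.
After j more steps, e_{4+j} ≈ 0.0532·ρ^j; need ρ^j ≤ 4.1e-11/0.0532 = 7.70677e-10.
j ≥ ln(7.70677e-10)/ln(0.5727) = -20.9838/-0.55739 = 37.647.
So 38 more iterations are needed.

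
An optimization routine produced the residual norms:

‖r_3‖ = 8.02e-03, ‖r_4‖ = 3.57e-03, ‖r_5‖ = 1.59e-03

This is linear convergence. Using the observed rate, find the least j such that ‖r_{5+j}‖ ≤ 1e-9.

18

Rate ρ ≈ ‖r_5‖/‖r_4‖ = 1.59e-03/3.57e-03 = 0.4454.
After j more steps, ‖r_{5+j}‖ ≈ 1.59e-03·ρ^j; need ρ^j ≤ 1e-9/1.59e-03 = 6.28931e-07.
j ≥ ln(6.28931e-07)/ln(0.4454) = -14.2792/-0.80878 = 17.655.
So 18 more iterations are needed.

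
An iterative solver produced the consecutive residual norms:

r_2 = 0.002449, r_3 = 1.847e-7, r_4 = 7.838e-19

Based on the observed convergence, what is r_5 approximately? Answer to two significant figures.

First estimate the order: p ≈ ln(r_4/r_3) / ln(r_3/r_2) = ln(7.838e-19/1.847e-7)/ln(1.847e-7/0.002449) = ln(4.24364e-12)/ln(7.54185e-05) ≈ 2.7586.
Then r_5 ≈ r_4·(r_4/r_3)^p = 7.838e-19·(4.24364e-12)^2.7586 = 7.838e-19·4.25089e-32 ≈ 3.332e-50.

3.3e-50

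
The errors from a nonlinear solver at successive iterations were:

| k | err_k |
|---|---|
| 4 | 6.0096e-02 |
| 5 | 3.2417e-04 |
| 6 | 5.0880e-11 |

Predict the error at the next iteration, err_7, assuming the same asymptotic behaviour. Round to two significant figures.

2.0e-31

First estimate the order: p ≈ ln(err_6/err_5) / ln(err_5/err_4) = ln(5.0880e-11/3.2417e-04)/ln(3.2417e-04/6.0096e-02) = ln(1.56955e-07)/ln(0.0053942) ≈ 3.0000.
Then err_7 ≈ err_6·(err_6/err_5)^p = 5.0880e-11·(1.56955e-07)^3.0000 = 5.0880e-11·3.86657e-21 ≈ 1.967e-31.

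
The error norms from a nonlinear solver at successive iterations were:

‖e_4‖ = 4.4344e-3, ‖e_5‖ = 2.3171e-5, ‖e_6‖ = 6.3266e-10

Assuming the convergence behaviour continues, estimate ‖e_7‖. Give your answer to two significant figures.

First estimate the order: p ≈ ln(‖e_6‖/‖e_5‖) / ln(‖e_5‖/‖e_4‖) = ln(6.3266e-10/2.3171e-5)/ln(2.3171e-5/4.4344e-3) = ln(2.7304e-05)/ln(0.00522528) ≈ 2.0000.
Then ‖e_7‖ ≈ ‖e_6‖·(‖e_6‖/‖e_5‖)^p = 6.3266e-10·(2.7304e-05)^2.0000 = 6.3266e-10·7.45508e-10 ≈ 4.717e-19.

4.7e-19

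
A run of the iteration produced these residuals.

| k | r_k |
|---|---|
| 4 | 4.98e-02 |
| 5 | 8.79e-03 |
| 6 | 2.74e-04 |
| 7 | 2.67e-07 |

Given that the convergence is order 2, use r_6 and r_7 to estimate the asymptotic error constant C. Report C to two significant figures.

3.6

C ≈ r_7 / r_6^2
  = 2.67e-07 / (2.74e-04)^2
  = 2.67e-07 / 7.5076e-08 ≈ 3.5564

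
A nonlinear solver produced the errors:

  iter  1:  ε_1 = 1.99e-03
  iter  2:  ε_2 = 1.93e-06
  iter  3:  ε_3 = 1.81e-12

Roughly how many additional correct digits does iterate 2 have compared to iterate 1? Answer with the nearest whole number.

Digits gained ≈ log₁₀(ε_1/ε_2) = log₁₀(1.99e-03/1.93e-06) = log₁₀(1031.09) ≈ 3.013.

3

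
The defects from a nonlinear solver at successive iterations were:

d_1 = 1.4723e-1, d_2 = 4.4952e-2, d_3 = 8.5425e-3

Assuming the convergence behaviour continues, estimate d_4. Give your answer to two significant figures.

First estimate the order: p ≈ ln(d_3/d_2) / ln(d_2/d_1) = ln(8.5425e-3/4.4952e-2)/ln(4.4952e-2/1.4723e-1) = ln(0.190036)/ln(0.305318) ≈ 1.3996.
Then d_4 ≈ d_3·(d_3/d_2)^p = 8.5425e-3·(0.190036)^1.3996 = 8.5425e-3·0.0978721 ≈ 0.0008361.

8.4e-4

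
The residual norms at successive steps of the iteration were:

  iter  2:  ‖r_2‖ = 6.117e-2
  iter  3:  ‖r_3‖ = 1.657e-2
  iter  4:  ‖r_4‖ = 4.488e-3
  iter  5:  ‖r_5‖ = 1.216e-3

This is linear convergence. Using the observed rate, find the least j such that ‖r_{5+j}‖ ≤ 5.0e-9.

Rate ρ ≈ ‖r_5‖/‖r_4‖ = 1.216e-3/4.488e-3 = 0.2709.
After j more steps, ‖r_{5+j}‖ ≈ 1.216e-3·ρ^j; need ρ^j ≤ 5.0e-9/1.216e-3 = 4.11184e-06.
j ≥ ln(4.11184e-06)/ln(0.2709) = -12.4016/-1.30601 = 9.496.
So 10 more iterations are needed.

10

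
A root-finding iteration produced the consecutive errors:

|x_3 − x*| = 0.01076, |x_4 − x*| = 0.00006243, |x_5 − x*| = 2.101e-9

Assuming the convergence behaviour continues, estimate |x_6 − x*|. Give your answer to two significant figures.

2.4e-18

First estimate the order: p ≈ ln(|x_5 − x*|/|x_4 − x*|) / ln(|x_4 − x*|/|x_3 − x*|) = ln(2.101e-9/0.00006243)/ln(0.00006243/0.01076) = ln(3.36537e-05)/ln(0.00580204) ≈ 2.0001.
Then |x_6 − x*| ≈ |x_5 − x*|·(|x_5 − x*|/|x_4 − x*|)^p = 2.101e-9·(3.36537e-05)^2.0001 = 2.101e-9·1.13141e-09 ≈ 2.377e-18.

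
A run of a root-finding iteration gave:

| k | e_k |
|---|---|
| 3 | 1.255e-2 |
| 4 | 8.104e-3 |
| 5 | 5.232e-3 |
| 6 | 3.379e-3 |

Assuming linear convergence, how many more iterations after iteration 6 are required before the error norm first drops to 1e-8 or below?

Rate ρ ≈ e_6/e_5 = 3.379e-3/5.232e-3 = 0.6458.
After j more steps, e_{6+j} ≈ 3.379e-3·ρ^j; need ρ^j ≤ 1e-8/3.379e-3 = 2.95946e-06.
j ≥ ln(2.95946e-06)/ln(0.6458) = -12.7305/-0.43727 = 29.114.
So 30 more iterations are needed.

30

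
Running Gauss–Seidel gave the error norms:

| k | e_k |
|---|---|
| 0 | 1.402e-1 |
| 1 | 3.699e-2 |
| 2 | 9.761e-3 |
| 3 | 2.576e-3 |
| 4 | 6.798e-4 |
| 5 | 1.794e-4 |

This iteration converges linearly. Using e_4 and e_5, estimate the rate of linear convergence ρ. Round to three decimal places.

0.264

ρ ≈ e_5/e_4 = 1.794e-4/6.798e-4 = 0.26390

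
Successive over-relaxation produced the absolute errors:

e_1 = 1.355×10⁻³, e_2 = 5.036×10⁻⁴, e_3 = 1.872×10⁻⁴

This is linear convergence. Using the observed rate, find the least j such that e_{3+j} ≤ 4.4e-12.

Rate ρ ≈ e_3/e_2 = 1.872×10⁻⁴/5.036×10⁻⁴ = 0.3717.
After j more steps, e_{3+j} ≈ 1.872×10⁻⁴·ρ^j; need ρ^j ≤ 4.4e-12/1.872×10⁻⁴ = 2.35043e-08.
j ≥ ln(2.35043e-08)/ln(0.3717) = -17.5661/-0.98967 = 17.749.
So 18 more iterations are needed.

18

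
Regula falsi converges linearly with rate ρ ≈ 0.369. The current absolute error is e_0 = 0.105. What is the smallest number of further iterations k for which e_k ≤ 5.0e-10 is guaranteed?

After k steps, e_k ≈ 0.105·0.369^k.
Need 0.369^k ≤ 5.0e-10/0.105 = 4.7619e-09.
k ≥ ln(4.7619e-09)/ln(0.369) = -19.1626/-0.99696 = 19.221.
Smallest integer k = 20.

20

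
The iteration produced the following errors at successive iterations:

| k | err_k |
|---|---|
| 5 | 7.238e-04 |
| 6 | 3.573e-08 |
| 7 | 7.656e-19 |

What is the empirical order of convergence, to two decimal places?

p ≈ ln(err_7/err_6) / ln(err_6/err_5)
  = ln(7.656e-19/3.573e-08) / ln(3.573e-08/7.238e-04)
  = ln(2.14274e-11) / ln(4.93645e-05)
  = -24.56635 / -9.91628 ≈ 2.47738

2.48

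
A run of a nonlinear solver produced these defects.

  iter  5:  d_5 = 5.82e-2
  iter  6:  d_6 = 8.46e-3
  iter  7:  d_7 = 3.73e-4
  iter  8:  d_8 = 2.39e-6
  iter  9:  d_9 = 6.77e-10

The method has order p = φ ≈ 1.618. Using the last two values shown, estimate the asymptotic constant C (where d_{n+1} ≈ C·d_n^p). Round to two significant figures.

0.84

C ≈ d_9 / d_8^1.618
  = 6.77e-10 / (2.39e-6)^1.618
  = 6.77e-10 / 8.02136e-10 ≈ 0.844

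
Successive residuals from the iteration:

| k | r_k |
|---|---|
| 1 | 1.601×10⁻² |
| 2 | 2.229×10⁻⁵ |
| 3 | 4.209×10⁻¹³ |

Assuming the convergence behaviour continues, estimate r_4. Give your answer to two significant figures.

5.5e-34

First estimate the order: p ≈ ln(r_3/r_2) / ln(r_2/r_1) = ln(4.209×10⁻¹³/2.229×10⁻⁵)/ln(2.229×10⁻⁵/1.601×10⁻²) = ln(1.88829e-08)/ln(0.00139225) ≈ 2.7042.
Then r_4 ≈ r_3·(r_3/r_2)^p = 4.209×10⁻¹³·(1.88829e-08)^2.7042 = 4.209×10⁻¹³·1.29701e-21 ≈ 5.459e-34.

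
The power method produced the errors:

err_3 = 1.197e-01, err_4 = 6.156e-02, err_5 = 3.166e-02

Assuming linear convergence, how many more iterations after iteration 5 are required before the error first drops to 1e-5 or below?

13

Rate ρ ≈ err_5/err_4 = 3.166e-02/6.156e-02 = 0.5143.
After j more steps, err_{5+j} ≈ 3.166e-02·ρ^j; need ρ^j ≤ 1e-5/3.166e-02 = 0.000315856.
j ≥ ln(0.000315856)/ln(0.5143) = -8.0602/-0.66495 = 12.122.
So 13 more iterations are needed.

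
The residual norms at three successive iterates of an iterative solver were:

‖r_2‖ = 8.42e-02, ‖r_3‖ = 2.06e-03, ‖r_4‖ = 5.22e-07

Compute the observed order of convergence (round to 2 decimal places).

2.23

p ≈ ln(‖r_4‖/‖r_3‖) / ln(‖r_3‖/‖r_2‖)
  = ln(5.22e-07/2.06e-03) / ln(2.06e-03/8.42e-02)
  = ln(0.000253398) / ln(0.0244656)
  = -8.28055 / -3.71049 ≈ 2.23166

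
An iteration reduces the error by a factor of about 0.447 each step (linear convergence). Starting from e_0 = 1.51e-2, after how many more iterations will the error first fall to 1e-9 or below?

After k steps, e_k ≈ 1.51e-2·0.447^k.
Need 0.447^k ≤ 1e-9/1.51e-2 = 6.62252e-08.
k ≥ ln(6.62252e-08)/ln(0.447) = -16.5302/-0.80520 = 20.529.
Smallest integer k = 21.

21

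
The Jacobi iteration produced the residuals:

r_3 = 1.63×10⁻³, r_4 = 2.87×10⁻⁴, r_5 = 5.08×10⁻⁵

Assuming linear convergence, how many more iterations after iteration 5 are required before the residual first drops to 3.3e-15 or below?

Rate ρ ≈ r_5/r_4 = 5.08×10⁻⁵/2.87×10⁻⁴ = 0.1770.
After j more steps, r_{5+j} ≈ 5.08×10⁻⁵·ρ^j; need ρ^j ≤ 3.3e-15/5.08×10⁻⁵ = 6.49606e-11.
j ≥ ln(6.49606e-11)/ln(0.1770) = -23.4572/-1.73161 = 13.546.
So 14 more iterations are needed.

14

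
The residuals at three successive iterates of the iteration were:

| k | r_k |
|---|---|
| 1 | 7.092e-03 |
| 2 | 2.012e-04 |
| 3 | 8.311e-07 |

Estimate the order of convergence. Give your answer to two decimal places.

1.54

p ≈ ln(r_3/r_2) / ln(r_2/r_1)
  = ln(8.311e-07/2.012e-04) / ln(2.012e-04/7.092e-03)
  = ln(0.00413072) / ln(0.02837)
  = -5.48930 / -3.56242 ≈ 1.54089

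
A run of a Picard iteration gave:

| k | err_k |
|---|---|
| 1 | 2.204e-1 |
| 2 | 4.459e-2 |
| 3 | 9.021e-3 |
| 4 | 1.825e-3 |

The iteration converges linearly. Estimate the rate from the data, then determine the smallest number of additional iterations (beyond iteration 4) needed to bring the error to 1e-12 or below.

14

Rate ρ ≈ err_4/err_3 = 1.825e-3/9.021e-3 = 0.2023.
After j more steps, err_{4+j} ≈ 1.825e-3·ρ^j; need ρ^j ≤ 1e-12/1.825e-3 = 5.47945e-10.
j ≥ ln(5.47945e-10)/ln(0.2023) = -21.3248/-1.59800 = 13.345.
So 14 more iterations are needed.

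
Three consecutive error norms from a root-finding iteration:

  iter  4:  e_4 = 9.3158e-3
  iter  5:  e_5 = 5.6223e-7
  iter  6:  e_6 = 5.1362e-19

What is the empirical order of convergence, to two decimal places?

p ≈ ln(e_6/e_5) / ln(e_5/e_4)
  = ln(5.1362e-19/5.6223e-7) / ln(5.6223e-7/9.3158e-3)
  = ln(9.13541e-13) / ln(6.03523e-05)
  = -27.72145 / -9.71531 ≈ 2.85338

2.85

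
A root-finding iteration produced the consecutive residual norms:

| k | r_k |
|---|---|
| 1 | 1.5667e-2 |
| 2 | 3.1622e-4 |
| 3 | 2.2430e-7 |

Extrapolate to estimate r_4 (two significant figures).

First estimate the order: p ≈ ln(r_3/r_2) / ln(r_2/r_1) = ln(2.2430e-7/3.1622e-4)/ln(3.1622e-4/1.5667e-2) = ln(0.000709316)/ln(0.0201838) ≈ 1.8579.
Then r_4 ≈ r_3·(r_3/r_2)^p = 2.2430e-7·(0.000709316)^1.8579 = 2.2430e-7·1.40986e-06 ≈ 3.162e-13.

3.2e-13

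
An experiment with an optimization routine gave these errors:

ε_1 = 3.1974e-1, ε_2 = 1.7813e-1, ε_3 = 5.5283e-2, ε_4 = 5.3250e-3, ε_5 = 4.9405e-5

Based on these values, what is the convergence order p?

2

Consecutive ratios: ε_5/ε_4 = 4.9405e-5/5.3250e-3 = 0.00927793, ε_4/ε_3 = 5.3250e-3/5.5283e-2 = 0.0963226.
p ≈ ln(0.00927793)/ln(0.0963226) = -4.6801/-2.3401 ≈ 2.00.
So the convergence is quadratic (order 2).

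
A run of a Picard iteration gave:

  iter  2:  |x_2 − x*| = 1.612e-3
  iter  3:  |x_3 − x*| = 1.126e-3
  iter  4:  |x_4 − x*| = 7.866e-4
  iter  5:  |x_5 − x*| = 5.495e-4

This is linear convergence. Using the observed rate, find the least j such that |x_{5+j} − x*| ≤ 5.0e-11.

46

Rate ρ ≈ |x_5 − x*|/|x_4 − x*| = 5.495e-4/7.866e-4 = 0.6986.
After j more steps, |x_{5+j} − x*| ≈ 5.495e-4·ρ^j; need ρ^j ≤ 5.0e-11/5.495e-4 = 9.09918e-08.
j ≥ ln(9.09918e-08)/ln(0.6986) = -16.2125/-0.35868 = 45.200.
So 46 more iterations are needed.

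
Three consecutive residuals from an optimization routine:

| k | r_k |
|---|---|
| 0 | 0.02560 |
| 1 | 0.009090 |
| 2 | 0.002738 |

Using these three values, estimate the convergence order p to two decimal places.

p ≈ ln(r_2/r_1) / ln(r_1/r_0)
  = ln(0.002738/0.009090) / ln(0.009090/0.02560)
  = ln(0.30121) / ln(0.355078)
  = -1.19995 / -1.03542 ≈ 1.15890

1.16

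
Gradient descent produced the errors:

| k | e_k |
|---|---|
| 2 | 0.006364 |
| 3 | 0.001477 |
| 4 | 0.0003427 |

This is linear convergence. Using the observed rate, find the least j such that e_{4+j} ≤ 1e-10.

Rate ρ ≈ e_4/e_3 = 0.0003427/0.001477 = 0.2320.
After j more steps, e_{4+j} ≈ 0.0003427·ρ^j; need ρ^j ≤ 1e-10/0.0003427 = 2.918e-07.
j ≥ ln(2.918e-07)/ln(0.2320) = -15.0472/-1.46102 = 10.299.
So 11 more iterations are needed.

11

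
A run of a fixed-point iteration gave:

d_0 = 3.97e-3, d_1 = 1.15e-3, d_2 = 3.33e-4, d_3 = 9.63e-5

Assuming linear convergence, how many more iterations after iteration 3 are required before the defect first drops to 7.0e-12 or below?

14

Rate ρ ≈ d_3/d_2 = 9.63e-5/3.33e-4 = 0.2892.
After j more steps, d_{3+j} ≈ 9.63e-5·ρ^j; need ρ^j ≤ 7.0e-12/9.63e-5 = 7.26895e-08.
j ≥ ln(7.26895e-08)/ln(0.2892) = -16.4371/-1.24064 = 13.249.
So 14 more iterations are needed.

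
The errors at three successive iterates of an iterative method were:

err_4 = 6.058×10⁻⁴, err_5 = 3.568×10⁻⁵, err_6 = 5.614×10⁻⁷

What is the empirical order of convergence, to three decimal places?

p ≈ ln(err_6/err_5) / ln(err_5/err_4)
  = ln(5.614×10⁻⁷/3.568×10⁻⁵) / ln(3.568×10⁻⁵/6.058×10⁻⁴)
  = ln(0.0157343) / ln(0.0588973)
  = -4.151912 / -2.831960 ≈ 1.466091

1.466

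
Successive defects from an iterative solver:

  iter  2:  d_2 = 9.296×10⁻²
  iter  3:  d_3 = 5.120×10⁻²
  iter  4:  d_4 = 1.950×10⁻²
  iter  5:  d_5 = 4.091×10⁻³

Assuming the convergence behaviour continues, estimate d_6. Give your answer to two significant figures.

First estimate the order: p ≈ ln(d_5/d_4) / ln(d_4/d_3) = ln(4.091×10⁻³/1.950×10⁻²)/ln(1.950×10⁻²/5.120×10⁻²) = ln(0.209795)/ln(0.380859) ≈ 1.6177.
Then d_6 ≈ d_5·(d_5/d_4)^p = 4.091×10⁻³·(0.209795)^1.6177 = 4.091×10⁻³·0.0799591 ≈ 0.0003271.

3.3e-4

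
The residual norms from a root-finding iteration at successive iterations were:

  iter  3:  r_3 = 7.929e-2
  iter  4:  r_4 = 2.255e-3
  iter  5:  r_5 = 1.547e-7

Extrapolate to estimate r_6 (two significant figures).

First estimate the order: p ≈ ln(r_5/r_4) / ln(r_4/r_3) = ln(1.547e-7/2.255e-3)/ln(2.255e-3/7.929e-2) = ln(6.86031e-05)/ln(0.0284399) ≈ 2.6931.
Then r_6 ≈ r_5·(r_5/r_4)^p = 1.547e-7·(6.86031e-05)^2.6931 = 1.547e-7·6.12149e-12 ≈ 9.47e-19.

9.5e-19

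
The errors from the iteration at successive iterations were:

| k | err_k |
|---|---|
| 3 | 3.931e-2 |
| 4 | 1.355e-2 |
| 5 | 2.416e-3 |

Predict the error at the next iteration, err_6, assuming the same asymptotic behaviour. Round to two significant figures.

First estimate the order: p ≈ ln(err_5/err_4) / ln(err_4/err_3) = ln(2.416e-3/1.355e-2)/ln(1.355e-2/3.931e-2) = ln(0.178303)/ln(0.344696) ≈ 1.6189.
Then err_6 ≈ err_5·(err_5/err_4)^p = 2.416e-3·(0.178303)^1.6189 = 2.416e-3·0.0613339 ≈ 0.0001482.

1.5e-4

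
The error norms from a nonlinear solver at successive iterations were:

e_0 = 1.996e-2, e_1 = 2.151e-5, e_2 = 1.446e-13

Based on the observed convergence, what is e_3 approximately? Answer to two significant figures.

4.5e-36

First estimate the order: p ≈ ln(e_2/e_1) / ln(e_1/e_0) = ln(1.446e-13/2.151e-5)/ln(2.151e-5/1.996e-2) = ln(6.72245e-09)/ln(0.00107766) ≈ 2.7540.
Then e_3 ≈ e_2·(e_2/e_1)^p = 1.446e-13·(6.72245e-09)^2.7540 = 1.446e-13·3.11179e-23 ≈ 4.5e-36.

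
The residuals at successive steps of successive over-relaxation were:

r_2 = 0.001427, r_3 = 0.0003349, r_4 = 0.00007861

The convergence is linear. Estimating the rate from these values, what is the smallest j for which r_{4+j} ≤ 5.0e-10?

9

Rate ρ ≈ r_4/r_3 = 0.00007861/0.0003349 = 0.2347.
After j more steps, r_{4+j} ≈ 0.00007861·ρ^j; need ρ^j ≤ 5.0e-10/0.00007861 = 6.36051e-06.
j ≥ ln(6.36051e-06)/ln(0.2347) = -11.9654/-1.44945 = 8.255.
So 9 more iterations are needed.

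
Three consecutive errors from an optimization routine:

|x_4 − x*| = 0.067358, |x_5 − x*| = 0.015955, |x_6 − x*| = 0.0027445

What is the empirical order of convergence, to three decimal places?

1.222

p ≈ ln(|x_6 − x*|/|x_5 − x*|) / ln(|x_5 − x*|/|x_4 − x*|)
  = ln(0.0027445/0.015955) / ln(0.015955/0.067358)
  = ln(0.172015) / ln(0.236869)
  = -1.760174 / -1.440248 ≈ 1.222133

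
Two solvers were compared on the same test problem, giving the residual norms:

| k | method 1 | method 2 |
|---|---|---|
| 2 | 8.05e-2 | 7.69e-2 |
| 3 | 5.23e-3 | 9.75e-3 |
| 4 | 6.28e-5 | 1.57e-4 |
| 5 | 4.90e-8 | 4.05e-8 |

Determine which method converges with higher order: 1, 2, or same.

Method 1: p ≈ ln(4.90e-8/6.28e-5)/ln(6.28e-5/5.23e-3) ≈ 1.62.
Method 2: p ≈ ln(4.05e-8/1.57e-4)/ln(1.57e-4/9.75e-3) ≈ 2.00.
Method 2 has the higher order (≈2.0 vs ≈1.6).

2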